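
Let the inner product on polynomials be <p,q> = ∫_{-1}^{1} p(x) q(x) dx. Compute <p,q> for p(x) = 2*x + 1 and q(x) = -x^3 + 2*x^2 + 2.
<p,q> = 68/15

Expand the product: p(x)·q(x) = -2*x^4 + 3*x^3 + 2*x^2 + 4*x + 2.
∫_{-1}^{1} of each monomial x^k gives [2/(k+1) if k even, 0 if k odd]. Integrating term-by-term (or equivalently evaluating the antiderivative F(x) = -2*x^5/5 + 3*x^4/4 + 2*x^3/3 + 2*x^2 + 2*x at the endpoints):
  F(1) − F(−1) = 301/60 − (29/60) = 68/15.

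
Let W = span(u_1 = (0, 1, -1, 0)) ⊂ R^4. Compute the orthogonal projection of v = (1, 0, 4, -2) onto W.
proj_W(v) = (0, -2, 2, 0)

Set up U = [u_1 | ... | u_1] ∈ R^(4×1). The projector onto W = col(U) is P = U (U^T U)^(-1) U^T.
Compute U^T U =
  [2],
and U^T v = (-4).
Solve U^T U · c = U^T v for the coefficients: c = (-2). The projection is proj_W(v) = U c.
Check: (v - proj_W(v)) · u_1 = 0  (should be 0).
Result: proj_W(v) = (0, -2, 2, 0).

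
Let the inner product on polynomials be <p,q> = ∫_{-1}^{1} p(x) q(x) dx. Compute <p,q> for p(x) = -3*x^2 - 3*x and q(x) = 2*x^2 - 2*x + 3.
<p,q> = -22/5

Expand the product: p(x)·q(x) = -6*x^4 - 3*x^2 - 9*x.
∫_{-1}^{1} of each monomial x^k gives [2/(k+1) if k even, 0 if k odd]. Integrating term-by-term (or equivalently evaluating the antiderivative F(x) = -6*x^5/5 - x^3 - 9*x^2/2 at the endpoints):
  F(1) − F(−1) = -67/10 − (-23/10) = -22/5.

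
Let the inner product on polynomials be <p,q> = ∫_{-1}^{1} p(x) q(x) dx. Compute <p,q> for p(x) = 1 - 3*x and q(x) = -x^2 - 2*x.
<p,q> = 10/3

Expand the product: p(x)·q(x) = 3*x^3 + 5*x^2 - 2*x.
∫_{-1}^{1} of each monomial x^k gives [2/(k+1) if k even, 0 if k odd]. Integrating term-by-term (or equivalently evaluating the antiderivative F(x) = 3*x^4/4 + 5*x^3/3 - x^2 at the endpoints):
  F(1) − F(−1) = 17/12 − (-23/12) = 10/3.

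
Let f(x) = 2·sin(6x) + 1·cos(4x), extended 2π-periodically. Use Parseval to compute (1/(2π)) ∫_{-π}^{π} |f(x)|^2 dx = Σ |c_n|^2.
Σ |c_n|^2 = 5/2

Expand |f|^2 and use orthogonality of {sin(nx), cos(mx)} on [-π, π]:
  ∫_{-π}^{π} sin(nx)^2 dx = π, ∫ cos(mx)^2 dx = π, and cross terms integrate to 0.
So ∫_{-π}^{π} f(x)^2 dx = 2^2 · π + 1^2 · π = (4 + 1)π.
Divide by 2π: (4 + 1)/2 = 5/2.
By Parseval, this equals Σ |c_n|^2.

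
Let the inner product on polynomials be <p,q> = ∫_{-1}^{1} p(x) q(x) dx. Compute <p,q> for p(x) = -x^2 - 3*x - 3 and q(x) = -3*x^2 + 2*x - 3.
<p,q> = 116/5

Expand the product: p(x)·q(x) = 3*x^4 + 7*x^3 + 6*x^2 + 3*x + 9.
∫_{-1}^{1} of each monomial x^k gives [2/(k+1) if k even, 0 if k odd]. Integrating term-by-term (or equivalently evaluating the antiderivative F(x) = 3*x^5/5 + 7*x^4/4 + 2*x^3 + 3*x^2/2 + 9*x at the endpoints):
  F(1) − F(−1) = 297/20 − (-167/20) = 116/5.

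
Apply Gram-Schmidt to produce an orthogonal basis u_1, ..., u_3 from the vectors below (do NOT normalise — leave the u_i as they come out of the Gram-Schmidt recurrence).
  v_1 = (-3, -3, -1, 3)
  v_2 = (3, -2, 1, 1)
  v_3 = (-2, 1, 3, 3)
Orthogonal basis:
  u_1 = (-3, -3, -1, 3)
  u_2 = (81/28, -59/28, 27/28, 31/28)
  u_3 = (-298/419, 724/419, 1437/419, 905/419)

Apply the Gram-Schmidt recurrence
  u_1 = v_1
  u_i = v_i − Σ_{j<i} ((v_i · u_j) / (u_j · u_j)) · u_j.

Step by step this gives:
  u_1 = (-3, -3, -1, 3)
  u_2 = (81/28, -59/28, 27/28, 31/28)
  u_3 = (-298/419, 724/419, 1437/419, 905/419)

Orthogonality check:
  u_2 · u_1 = 0 (should be 0)
  u_3 · u_1 = 0 (should be 0)
  u_3 · u_2 = 0 (should be 0)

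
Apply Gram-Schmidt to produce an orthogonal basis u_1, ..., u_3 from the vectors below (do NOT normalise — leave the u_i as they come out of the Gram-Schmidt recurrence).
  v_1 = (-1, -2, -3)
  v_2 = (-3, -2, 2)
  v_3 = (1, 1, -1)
Orthogonal basis:
  u_1 = (-1, -2, -3)
  u_2 = (-41/14, -13/7, 31/14)
  u_3 = (-50/237, 55/237, -20/237)

Apply the Gram-Schmidt recurrence
  u_1 = v_1
  u_i = v_i − Σ_{j<i} ((v_i · u_j) / (u_j · u_j)) · u_j.

Step by step this gives:
  u_1 = (-1, -2, -3)
  u_2 = (-41/14, -13/7, 31/14)
  u_3 = (-50/237, 55/237, -20/237)

Orthogonality check:
  u_2 · u_1 = 0 (should be 0)
  u_3 · u_1 = 0 (should be 0)
  u_3 · u_2 = 0 (should be 0)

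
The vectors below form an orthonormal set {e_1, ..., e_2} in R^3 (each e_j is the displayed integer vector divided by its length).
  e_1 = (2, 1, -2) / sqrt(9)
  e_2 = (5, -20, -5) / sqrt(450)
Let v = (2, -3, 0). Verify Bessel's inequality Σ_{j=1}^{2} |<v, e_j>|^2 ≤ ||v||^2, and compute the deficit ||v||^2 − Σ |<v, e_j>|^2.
Σ |<v, e_j>|^2 = 11; ||v||^2 = 13; deficit = 2

Write each e_j = u_j / sqrt(<u_j, u_j>) where u_j is the displayed integer vector. Then <v, e_j> = <v, u_j> / sqrt(<u_j, u_j>), so |<v, e_j>|^2 = <v, u_j>^2 / <u_j, u_j>.
Coefficients: <v, e_1> = 1/sqrt(9), <v, e_2> = 70/sqrt(450).
Square and sum: Σ |<v, e_j>|^2 = 11.
Compute ||v||^2 = v·v = 13.
Deficit = 13 − 11 = 2 ≥ 0, confirming Bessel's inequality. (The deficit equals ||v − Σ <v,e_j> e_j||^2, the squared distance from v to span{e_j}.)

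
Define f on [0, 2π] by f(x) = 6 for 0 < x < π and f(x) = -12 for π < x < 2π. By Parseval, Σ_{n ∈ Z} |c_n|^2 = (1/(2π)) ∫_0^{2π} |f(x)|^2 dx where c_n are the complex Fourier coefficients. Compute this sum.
Σ |c_n|^2 = 90

Parseval equates the L^2 energy of f (normalised by 1/(2π)) with the ℓ^2 sum of its Fourier coefficients: (1/(2π)) ∫_0^{2π} |f|^2 = Σ |c_n|^2.
Compute the left side: (1/(2π)) [∫_0^π 6^2 dx + ∫_π^{2π} (-12)^2 dx] = (1/(2π)) · (36π + 144π) = (36 + 144)/2 = 90.
So Σ_{n ∈ Z} |c_n|^2 = 90.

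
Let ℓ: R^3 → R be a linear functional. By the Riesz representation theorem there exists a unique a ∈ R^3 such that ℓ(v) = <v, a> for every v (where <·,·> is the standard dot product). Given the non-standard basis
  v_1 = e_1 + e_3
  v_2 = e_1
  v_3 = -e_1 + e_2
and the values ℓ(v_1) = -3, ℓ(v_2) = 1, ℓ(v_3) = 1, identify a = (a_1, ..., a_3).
a = (1, 2, -4)

Write a = (a_1, ..., a_3) in the standard basis. For each basis vector v_i, ℓ(v_i) = <v_i, a> is a linear equation in the a_j's. Collect the n equations into a matrix system V a = ℓ, where row i of V is v_i (expressed in the standard basis). Since V is invertible (lower-triangular with 1s on the diagonal, up to permutation), solve by back-substitution:
  V =
[[1, 0, 1],
 [1, 0, 0],
 [-1, 1, 0]]
  V a = (-3, 1, 1)
Solving gives a = (1, 2, -4).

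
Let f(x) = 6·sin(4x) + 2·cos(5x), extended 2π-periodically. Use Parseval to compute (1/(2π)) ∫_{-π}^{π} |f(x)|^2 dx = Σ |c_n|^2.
Σ |c_n|^2 = 20

Expand |f|^2 and use orthogonality of {sin(nx), cos(mx)} on [-π, π]:
  ∫_{-π}^{π} sin(nx)^2 dx = π, ∫ cos(mx)^2 dx = π, and cross terms integrate to 0.
So ∫_{-π}^{π} f(x)^2 dx = 6^2 · π + 2^2 · π = (36 + 4)π.
Divide by 2π: (36 + 4)/2 = 20.
By Parseval, this equals Σ |c_n|^2.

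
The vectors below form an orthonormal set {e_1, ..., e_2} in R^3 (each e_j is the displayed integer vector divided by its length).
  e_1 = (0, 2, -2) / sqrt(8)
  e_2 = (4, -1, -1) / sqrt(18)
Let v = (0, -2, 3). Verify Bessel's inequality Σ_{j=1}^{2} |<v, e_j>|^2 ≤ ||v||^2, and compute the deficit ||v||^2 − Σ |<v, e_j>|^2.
Σ |<v, e_j>|^2 = 113/9; ||v||^2 = 13; deficit = 4/9

Write each e_j = u_j / sqrt(<u_j, u_j>) where u_j is the displayed integer vector. Then <v, e_j> = <v, u_j> / sqrt(<u_j, u_j>), so |<v, e_j>|^2 = <v, u_j>^2 / <u_j, u_j>.
Coefficients: <v, e_1> = -10/sqrt(8), <v, e_2> = -1/sqrt(18).
Square and sum: Σ |<v, e_j>|^2 = 113/9.
Compute ||v||^2 = v·v = 13.
Deficit = 13 − 113/9 = 4/9 ≥ 0, confirming Bessel's inequality. (The deficit equals ||v − Σ <v,e_j> e_j||^2, the squared distance from v to span{e_j}.)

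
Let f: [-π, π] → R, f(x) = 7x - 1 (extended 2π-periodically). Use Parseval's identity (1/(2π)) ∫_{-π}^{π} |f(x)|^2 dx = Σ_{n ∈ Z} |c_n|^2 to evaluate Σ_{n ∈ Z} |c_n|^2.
Σ |c_n|^2 = 49π^2/3 + 1

Expand and integrate term by term over [-π, π]:
  ∫ (7x)^2 dx = 49·(2π^3/3); ∫ 2·7·(-1)·x dx = 0 (odd integrand); ∫ (-1)^2 dx = 1·2π.
So (1/(2π)) ∫_{-π}^{π} (7x - 1)^2 dx = 49π^2/3 + 1 = 49π^2/3 + 1.
Parseval ⇒ Σ |c_n|^2 = 49π^2/3 + 1.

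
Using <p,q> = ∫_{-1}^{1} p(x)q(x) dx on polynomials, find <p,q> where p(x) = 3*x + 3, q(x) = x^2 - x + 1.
<p,q> = 6

Expand the product: p(x)·q(x) = 3*x^3 + 3.
∫_{-1}^{1} of each monomial x^k gives [2/(k+1) if k even, 0 if k odd]. Integrating term-by-term (or equivalently evaluating the antiderivative F(x) = 3*x^4/4 + 3*x at the endpoints):
  F(1) − F(−1) = 15/4 − (-9/4) = 6.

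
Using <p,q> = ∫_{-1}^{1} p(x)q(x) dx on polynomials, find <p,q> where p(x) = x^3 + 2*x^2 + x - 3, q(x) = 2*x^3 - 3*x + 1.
<p,q> = -682/105

Expand the product: p(x)·q(x) = 2*x^6 + 4*x^5 - x^4 - 11*x^3 - x^2 + 10*x - 3.
∫_{-1}^{1} of each monomial x^k gives [2/(k+1) if k even, 0 if k odd]. Integrating term-by-term (or equivalently evaluating the antiderivative F(x) = 2*x^7/7 + 2*x^6/3 - x^5/5 - 11*x^4/4 - x^3/3 + 5*x^2 - 3*x at the endpoints):
  F(1) − F(−1) = -139/420 − (863/140) = -682/105.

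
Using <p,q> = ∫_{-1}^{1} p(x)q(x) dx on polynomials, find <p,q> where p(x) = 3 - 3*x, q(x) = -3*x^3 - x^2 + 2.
<p,q> = 68/5

Expand the product: p(x)·q(x) = 9*x^4 - 6*x^3 - 3*x^2 - 6*x + 6.
∫_{-1}^{1} of each monomial x^k gives [2/(k+1) if k even, 0 if k odd]. Integrating term-by-term (or equivalently evaluating the antiderivative F(x) = 9*x^5/5 - 3*x^4/2 - x^3 - 3*x^2 + 6*x at the endpoints):
  F(1) − F(−1) = 23/10 − (-113/10) = 68/5.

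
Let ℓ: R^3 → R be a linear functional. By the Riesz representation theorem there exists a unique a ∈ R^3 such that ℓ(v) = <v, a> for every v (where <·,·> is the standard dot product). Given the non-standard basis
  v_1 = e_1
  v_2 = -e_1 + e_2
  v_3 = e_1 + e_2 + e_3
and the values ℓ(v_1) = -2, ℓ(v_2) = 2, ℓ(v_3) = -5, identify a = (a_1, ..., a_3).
a = (-2, 0, -3)

Write a = (a_1, ..., a_3) in the standard basis. For each basis vector v_i, ℓ(v_i) = <v_i, a> is a linear equation in the a_j's. Collect the n equations into a matrix system V a = ℓ, where row i of V is v_i (expressed in the standard basis). Since V is invertible (lower-triangular with 1s on the diagonal, up to permutation), solve by back-substitution:
  V =
[[1, 0, 0],
 [-1, 1, 0],
 [1, 1, 1]]
  V a = (-2, 2, -5)
Solving gives a = (-2, 0, -3).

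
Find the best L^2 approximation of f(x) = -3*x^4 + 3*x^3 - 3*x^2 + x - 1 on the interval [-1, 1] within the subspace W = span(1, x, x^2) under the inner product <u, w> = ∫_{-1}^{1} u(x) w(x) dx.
g(x) = -39*x^2/7 + 14*x/5 - 26/35

The best approximation g ∈ W is the orthogonal projection of f onto W. Writing g = a_0 + a_1 x + a_2 x^2, the coefficients solve the normal equations G · a = b where
  G_{ij} = <φ_i, φ_j> and b_i = <f, φ_i>, with φ_0 = 1, φ_1 = x, φ_2 = x^2.
G =
  [2, 0, 2/3]
  [0, 2/3, 0]
  [2/3, 0, 2/5],
b = (-26/5, 28/15, -286/105).
Solving gives a_0 = -26/35, a_1 = 14/5, a_2 = -39/7, so
  g(x) = -39*x^2/7 + 14*x/5 - 26/35.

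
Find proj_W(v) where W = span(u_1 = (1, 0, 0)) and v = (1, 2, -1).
proj_W(v) = (1, 0, 0)

Set up U = [u_1 | ... | u_1] ∈ R^(3×1). The projector onto W = col(U) is P = U (U^T U)^(-1) U^T.
Compute U^T U =
  [1],
and U^T v = (1).
Solve U^T U · c = U^T v for the coefficients: c = (1). The projection is proj_W(v) = U c.
Check: (v - proj_W(v)) · u_1 = 0  (should be 0).
Result: proj_W(v) = (1, 0, 0).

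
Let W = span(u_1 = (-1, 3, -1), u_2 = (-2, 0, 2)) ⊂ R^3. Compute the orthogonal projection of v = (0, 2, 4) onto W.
proj_W(v) = (-24/11, 6/11, 20/11)

Set up U = [u_1 | ... | u_2] ∈ R^(3×2). The projector onto W = col(U) is P = U (U^T U)^(-1) U^T.
Compute U^T U =
  [11, 0]
  [0, 8],
and U^T v = (2, 8).
Solve U^T U · c = U^T v for the coefficients: c = (2/11, 1). The projection is proj_W(v) = U c.
Check: (v - proj_W(v)) · u_1 = 0  (should be 0).
Check: (v - proj_W(v)) · u_2 = 0  (should be 0).
Result: proj_W(v) = (-24/11, 6/11, 20/11).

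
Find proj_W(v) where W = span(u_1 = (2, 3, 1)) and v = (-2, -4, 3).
proj_W(v) = (-13/7, -39/14, -13/14)

Set up U = [u_1 | ... | u_1] ∈ R^(3×1). The projector onto W = col(U) is P = U (U^T U)^(-1) U^T.
Compute U^T U =
  [14],
and U^T v = (-13).
Solve U^T U · c = U^T v for the coefficients: c = (-13/14). The projection is proj_W(v) = U c.
Check: (v - proj_W(v)) · u_1 = 0  (should be 0).
Result: proj_W(v) = (-13/7, -39/14, -13/14).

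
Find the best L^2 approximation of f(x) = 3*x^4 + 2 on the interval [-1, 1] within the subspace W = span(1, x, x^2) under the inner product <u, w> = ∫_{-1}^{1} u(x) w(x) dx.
g(x) = 18*x^2/7 + 61/35

The best approximation g ∈ W is the orthogonal projection of f onto W. Writing g = a_0 + a_1 x + a_2 x^2, the coefficients solve the normal equations G · a = b where
  G_{ij} = <φ_i, φ_j> and b_i = <f, φ_i>, with φ_0 = 1, φ_1 = x, φ_2 = x^2.
G =
  [2, 0, 2/3]
  [0, 2/3, 0]
  [2/3, 0, 2/5],
b = (26/5, 0, 46/21).
Solving gives a_0 = 61/35, a_1 = 0, a_2 = 18/7, so
  g(x) = 18*x^2/7 + 61/35.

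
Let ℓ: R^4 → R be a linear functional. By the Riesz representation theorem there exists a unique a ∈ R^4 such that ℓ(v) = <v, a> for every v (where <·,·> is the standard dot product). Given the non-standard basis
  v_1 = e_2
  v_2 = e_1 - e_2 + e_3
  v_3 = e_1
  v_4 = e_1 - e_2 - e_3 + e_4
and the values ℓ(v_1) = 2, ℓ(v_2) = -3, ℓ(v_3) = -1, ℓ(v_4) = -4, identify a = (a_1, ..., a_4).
a = (-1, 2, 0, -1)

Write a = (a_1, ..., a_4) in the standard basis. For each basis vector v_i, ℓ(v_i) = <v_i, a> is a linear equation in the a_j's. Collect the n equations into a matrix system V a = ℓ, where row i of V is v_i (expressed in the standard basis). Since V is invertible (lower-triangular with 1s on the diagonal, up to permutation), solve by back-substitution:
  V =
[[0, 1, 0, 0],
 [1, -1, 1, 0],
 [1, 0, 0, 0],
 [1, -1, -1, 1]]
  V a = (2, -3, -1, -4)
Solving gives a = (-1, 2, 0, -1).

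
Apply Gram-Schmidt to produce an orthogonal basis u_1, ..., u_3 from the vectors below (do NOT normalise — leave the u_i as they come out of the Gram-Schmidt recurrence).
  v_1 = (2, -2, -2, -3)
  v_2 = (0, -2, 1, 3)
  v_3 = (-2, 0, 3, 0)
Orthogonal basis:
  u_1 = (2, -2, -2, -3)
  u_2 = (2/3, -8/3, 1/3, 2)
  u_3 = (-36/35, -36/35, 72/35, -48/35)

Apply the Gram-Schmidt recurrence
  u_1 = v_1
  u_i = v_i − Σ_{j<i} ((v_i · u_j) / (u_j · u_j)) · u_j.

Step by step this gives:
  u_1 = (2, -2, -2, -3)
  u_2 = (2/3, -8/3, 1/3, 2)
  u_3 = (-36/35, -36/35, 72/35, -48/35)

Orthogonality check:
  u_2 · u_1 = 0 (should be 0)
  u_3 · u_1 = 0 (should be 0)
  u_3 · u_2 = 0 (should be 0)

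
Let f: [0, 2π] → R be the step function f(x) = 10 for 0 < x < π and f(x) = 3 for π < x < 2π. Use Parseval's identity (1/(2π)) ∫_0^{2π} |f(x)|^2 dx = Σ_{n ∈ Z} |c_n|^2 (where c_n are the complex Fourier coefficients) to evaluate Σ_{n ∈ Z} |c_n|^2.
Σ |c_n|^2 = 109/2

Parseval equates the L^2 energy of f (normalised by 1/(2π)) with the ℓ^2 sum of its Fourier coefficients: (1/(2π)) ∫_0^{2π} |f|^2 = Σ |c_n|^2.
Compute the left side: (1/(2π)) [∫_0^π 10^2 dx + ∫_π^{2π} 3^2 dx] = (1/(2π)) · (100π + 9π) = (100 + 9)/2 = 109/2.
So Σ_{n ∈ Z} |c_n|^2 = 109/2.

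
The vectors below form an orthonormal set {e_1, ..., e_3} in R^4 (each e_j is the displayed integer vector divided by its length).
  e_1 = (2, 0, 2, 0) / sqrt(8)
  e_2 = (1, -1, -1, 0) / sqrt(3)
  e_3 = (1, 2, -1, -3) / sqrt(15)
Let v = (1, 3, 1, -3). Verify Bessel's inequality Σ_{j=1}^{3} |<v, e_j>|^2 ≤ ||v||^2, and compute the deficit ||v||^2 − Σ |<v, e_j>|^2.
Σ |<v, e_j>|^2 = 20; ||v||^2 = 20; deficit = 0

Write each e_j = u_j / sqrt(<u_j, u_j>) where u_j is the displayed integer vector. Then <v, e_j> = <v, u_j> / sqrt(<u_j, u_j>), so |<v, e_j>|^2 = <v, u_j>^2 / <u_j, u_j>.
Coefficients: <v, e_1> = 4/sqrt(8), <v, e_2> = -3/sqrt(3), <v, e_3> = 15/sqrt(15).
Square and sum: Σ |<v, e_j>|^2 = 20.
Compute ||v||^2 = v·v = 20.
Deficit = 20 − 20 = 0 ≥ 0, confirming Bessel's inequality. (The deficit equals ||v − Σ <v,e_j> e_j||^2, the squared distance from v to span{e_j}.)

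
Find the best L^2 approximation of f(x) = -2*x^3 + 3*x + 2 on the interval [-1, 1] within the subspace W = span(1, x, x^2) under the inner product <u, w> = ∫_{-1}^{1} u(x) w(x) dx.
g(x) = 9*x/5 + 2

The best approximation g ∈ W is the orthogonal projection of f onto W. Writing g = a_0 + a_1 x + a_2 x^2, the coefficients solve the normal equations G · a = b where
  G_{ij} = <φ_i, φ_j> and b_i = <f, φ_i>, with φ_0 = 1, φ_1 = x, φ_2 = x^2.
G =
  [2, 0, 2/3]
  [0, 2/3, 0]
  [2/3, 0, 2/5],
b = (4, 6/5, 4/3).
Solving gives a_0 = 2, a_1 = 9/5, a_2 = 0, so
  g(x) = 9*x/5 + 2.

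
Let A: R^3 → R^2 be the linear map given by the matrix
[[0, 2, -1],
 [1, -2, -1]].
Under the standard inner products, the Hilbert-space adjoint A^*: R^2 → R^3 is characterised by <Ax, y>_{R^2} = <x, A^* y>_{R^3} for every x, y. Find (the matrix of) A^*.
A^* = A^T =
[[0, 1],
 [2, -2],
 [-1, -1]]

For real matrices with standard dot products, the defining identity <Ax, y> = <x, A^* y> gives (Ax)^T y = x^T (A^*) y, i.e. x^T A^T y = x^T (A^*) y. Since this holds for all x, y, we must have A^* = A^T. Therefore
A^* =
[[0, 1],
 [2, -2],
 [-1, -1]].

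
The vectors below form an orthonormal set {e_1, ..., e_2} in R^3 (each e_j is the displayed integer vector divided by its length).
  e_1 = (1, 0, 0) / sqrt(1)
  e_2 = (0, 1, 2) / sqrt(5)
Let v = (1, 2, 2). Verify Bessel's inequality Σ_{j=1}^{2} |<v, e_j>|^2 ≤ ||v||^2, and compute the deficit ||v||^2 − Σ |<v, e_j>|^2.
Σ |<v, e_j>|^2 = 41/5; ||v||^2 = 9; deficit = 4/5

Write each e_j = u_j / sqrt(<u_j, u_j>) where u_j is the displayed integer vector. Then <v, e_j> = <v, u_j> / sqrt(<u_j, u_j>), so |<v, e_j>|^2 = <v, u_j>^2 / <u_j, u_j>.
Coefficients: <v, e_1> = 1/sqrt(1), <v, e_2> = 6/sqrt(5).
Square and sum: Σ |<v, e_j>|^2 = 41/5.
Compute ||v||^2 = v·v = 9.
Deficit = 9 − 41/5 = 4/5 ≥ 0, confirming Bessel's inequality. (The deficit equals ||v − Σ <v,e_j> e_j||^2, the squared distance from v to span{e_j}.)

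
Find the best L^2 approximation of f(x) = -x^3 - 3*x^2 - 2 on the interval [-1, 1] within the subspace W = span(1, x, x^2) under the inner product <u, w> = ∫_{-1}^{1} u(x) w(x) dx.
g(x) = -3*x^2 - 3*x/5 - 2

The best approximation g ∈ W is the orthogonal projection of f onto W. Writing g = a_0 + a_1 x + a_2 x^2, the coefficients solve the normal equations G · a = b where
  G_{ij} = <φ_i, φ_j> and b_i = <f, φ_i>, with φ_0 = 1, φ_1 = x, φ_2 = x^2.
G =
  [2, 0, 2/3]
  [0, 2/3, 0]
  [2/3, 0, 2/5],
b = (-6, -2/5, -38/15).
Solving gives a_0 = -2, a_1 = -3/5, a_2 = -3, so
  g(x) = -3*x^2 - 3*x/5 - 2.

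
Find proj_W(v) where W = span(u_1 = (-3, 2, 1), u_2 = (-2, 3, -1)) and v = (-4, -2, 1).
proj_W(v) = (-7/3, -1/3, 8/3)

Set up U = [u_1 | ... | u_2] ∈ R^(3×2). The projector onto W = col(U) is P = U (U^T U)^(-1) U^T.
Compute U^T U =
  [14, 11]
  [11, 14],
and U^T v = (9, 1).
Solve U^T U · c = U^T v for the coefficients: c = (23/15, -17/15). The projection is proj_W(v) = U c.
Check: (v - proj_W(v)) · u_1 = 0  (should be 0).
Check: (v - proj_W(v)) · u_2 = 0  (should be 0).
Result: proj_W(v) = (-7/3, -1/3, 8/3).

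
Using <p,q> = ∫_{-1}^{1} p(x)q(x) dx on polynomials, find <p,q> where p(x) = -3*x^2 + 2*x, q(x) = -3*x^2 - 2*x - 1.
<p,q> = 44/15

Expand the product: p(x)·q(x) = 9*x^4 - x^2 - 2*x.
∫_{-1}^{1} of each monomial x^k gives [2/(k+1) if k even, 0 if k odd]. Integrating term-by-term (or equivalently evaluating the antiderivative F(x) = 9*x^5/5 - x^3/3 - x^2 at the endpoints):
  F(1) − F(−1) = 7/15 − (-37/15) = 44/15.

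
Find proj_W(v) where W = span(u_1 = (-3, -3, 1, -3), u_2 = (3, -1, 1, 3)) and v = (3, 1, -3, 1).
proj_W(v) = (165/91, 193/91, -69/91, 165/91)

Set up U = [u_1 | ... | u_2] ∈ R^(4×2). The projector onto W = col(U) is P = U (U^T U)^(-1) U^T.
Compute U^T U =
  [28, -14]
  [-14, 20],
and U^T v = (-18, 8).
Solve U^T U · c = U^T v for the coefficients: c = (-62/91, -1/13). The projection is proj_W(v) = U c.
Check: (v - proj_W(v)) · u_1 = 0  (should be 0).
Check: (v - proj_W(v)) · u_2 = 0  (should be 0).
Result: proj_W(v) = (165/91, 193/91, -69/91, 165/91).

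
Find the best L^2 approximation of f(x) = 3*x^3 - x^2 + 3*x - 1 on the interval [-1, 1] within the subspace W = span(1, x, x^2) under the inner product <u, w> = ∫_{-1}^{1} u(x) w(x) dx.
g(x) = -x^2 + 24*x/5 - 1

The best approximation g ∈ W is the orthogonal projection of f onto W. Writing g = a_0 + a_1 x + a_2 x^2, the coefficients solve the normal equations G · a = b where
  G_{ij} = <φ_i, φ_j> and b_i = <f, φ_i>, with φ_0 = 1, φ_1 = x, φ_2 = x^2.
G =
  [2, 0, 2/3]
  [0, 2/3, 0]
  [2/3, 0, 2/5],
b = (-8/3, 16/5, -16/15).
Solving gives a_0 = -1, a_1 = 24/5, a_2 = -1, so
  g(x) = -x^2 + 24*x/5 - 1.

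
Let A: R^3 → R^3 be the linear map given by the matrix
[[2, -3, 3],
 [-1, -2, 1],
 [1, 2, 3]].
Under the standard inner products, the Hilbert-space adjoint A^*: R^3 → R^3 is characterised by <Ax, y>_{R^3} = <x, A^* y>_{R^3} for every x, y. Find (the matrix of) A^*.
A^* = A^T =
[[2, -1, 1],
 [-3, -2, 2],
 [3, 1, 3]]

For real matrices with standard dot products, the defining identity <Ax, y> = <x, A^* y> gives (Ax)^T y = x^T (A^*) y, i.e. x^T A^T y = x^T (A^*) y. Since this holds for all x, y, we must have A^* = A^T. Therefore
A^* =
[[2, -1, 1],
 [-3, -2, 2],
 [3, 1, 3]].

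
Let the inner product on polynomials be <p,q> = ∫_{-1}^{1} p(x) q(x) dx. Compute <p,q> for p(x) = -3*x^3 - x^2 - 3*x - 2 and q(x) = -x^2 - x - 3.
<p,q> = 284/15

Expand the product: p(x)·q(x) = 3*x^5 + 4*x^4 + 13*x^3 + 8*x^2 + 11*x + 6.
∫_{-1}^{1} of each monomial x^k gives [2/(k+1) if k even, 0 if k odd]. Integrating term-by-term (or equivalently evaluating the antiderivative F(x) = x^6/2 + 4*x^5/5 + 13*x^4/4 + 8*x^3/3 + 11*x^2/2 + 6*x at the endpoints):
  F(1) − F(−1) = 1123/60 − (-13/60) = 284/15.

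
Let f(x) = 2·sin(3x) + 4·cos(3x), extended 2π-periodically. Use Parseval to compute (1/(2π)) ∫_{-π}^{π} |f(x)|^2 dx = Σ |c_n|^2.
Σ |c_n|^2 = 10

Expand |f|^2 and use orthogonality of {sin(nx), cos(mx)} on [-π, π]:
  ∫_{-π}^{π} sin(nx)^2 dx = π, ∫ cos(mx)^2 dx = π, and cross terms integrate to 0.
So ∫_{-π}^{π} f(x)^2 dx = 2^2 · π + 4^2 · π = (4 + 16)π.
Divide by 2π: (4 + 16)/2 = 10.
By Parseval, this equals Σ |c_n|^2.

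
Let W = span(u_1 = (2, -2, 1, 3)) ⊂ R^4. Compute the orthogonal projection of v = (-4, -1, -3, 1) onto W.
proj_W(v) = (-2/3, 2/3, -1/3, -1)

Set up U = [u_1 | ... | u_1] ∈ R^(4×1). The projector onto W = col(U) is P = U (U^T U)^(-1) U^T.
Compute U^T U =
  [18],
and U^T v = (-6).
Solve U^T U · c = U^T v for the coefficients: c = (-1/3). The projection is proj_W(v) = U c.
Check: (v - proj_W(v)) · u_1 = 0  (should be 0).
Result: proj_W(v) = (-2/3, 2/3, -1/3, -1).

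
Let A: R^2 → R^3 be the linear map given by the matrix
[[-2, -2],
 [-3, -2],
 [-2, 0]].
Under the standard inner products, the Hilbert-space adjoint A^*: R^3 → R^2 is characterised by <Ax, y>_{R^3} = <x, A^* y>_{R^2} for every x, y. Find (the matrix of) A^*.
A^* = A^T =
[[-2, -3, -2],
 [-2, -2, 0]]

For real matrices with standard dot products, the defining identity <Ax, y> = <x, A^* y> gives (Ax)^T y = x^T (A^*) y, i.e. x^T A^T y = x^T (A^*) y. Since this holds for all x, y, we must have A^* = A^T. Therefore
A^* =
[[-2, -3, -2],
 [-2, -2, 0]].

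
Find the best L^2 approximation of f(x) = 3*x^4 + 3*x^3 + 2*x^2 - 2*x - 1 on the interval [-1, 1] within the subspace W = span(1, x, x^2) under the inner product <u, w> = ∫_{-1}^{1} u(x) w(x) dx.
g(x) = 32*x^2/7 - x/5 - 44/35

The best approximation g ∈ W is the orthogonal projection of f onto W. Writing g = a_0 + a_1 x + a_2 x^2, the coefficients solve the normal equations G · a = b where
  G_{ij} = <φ_i, φ_j> and b_i = <f, φ_i>, with φ_0 = 1, φ_1 = x, φ_2 = x^2.
G =
  [2, 0, 2/3]
  [0, 2/3, 0]
  [2/3, 0, 2/5],
b = (8/15, -2/15, 104/105).
Solving gives a_0 = -44/35, a_1 = -1/5, a_2 = 32/7, so
  g(x) = 32*x^2/7 - x/5 - 44/35.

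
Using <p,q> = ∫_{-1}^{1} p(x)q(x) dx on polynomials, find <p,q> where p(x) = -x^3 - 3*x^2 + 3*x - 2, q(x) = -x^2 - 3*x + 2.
<p,q> = -214/15

Expand the product: p(x)·q(x) = x^5 + 6*x^4 + 4*x^3 - 13*x^2 + 12*x - 4.
∫_{-1}^{1} of each monomial x^k gives [2/(k+1) if k even, 0 if k odd]. Integrating term-by-term (or equivalently evaluating the antiderivative F(x) = x^6/6 + 6*x^5/5 + x^4 - 13*x^3/3 + 6*x^2 - 4*x at the endpoints):
  F(1) − F(−1) = 1/30 − (143/10) = -214/15.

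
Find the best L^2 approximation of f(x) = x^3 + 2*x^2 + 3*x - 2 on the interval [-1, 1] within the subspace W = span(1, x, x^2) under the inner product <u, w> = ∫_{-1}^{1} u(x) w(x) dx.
g(x) = 2*x^2 + 18*x/5 - 2

The best approximation g ∈ W is the orthogonal projection of f onto W. Writing g = a_0 + a_1 x + a_2 x^2, the coefficients solve the normal equations G · a = b where
  G_{ij} = <φ_i, φ_j> and b_i = <f, φ_i>, with φ_0 = 1, φ_1 = x, φ_2 = x^2.
G =
  [2, 0, 2/3]
  [0, 2/3, 0]
  [2/3, 0, 2/5],
b = (-8/3, 12/5, -8/15).
Solving gives a_0 = -2, a_1 = 18/5, a_2 = 2, so
  g(x) = 2*x^2 + 18*x/5 - 2.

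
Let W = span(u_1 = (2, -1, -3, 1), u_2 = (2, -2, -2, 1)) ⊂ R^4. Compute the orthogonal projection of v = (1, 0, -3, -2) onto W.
proj_W(v) = (12/13, 15/26, -63/26, 6/13)

Set up U = [u_1 | ... | u_2] ∈ R^(4×2). The projector onto W = col(U) is P = U (U^T U)^(-1) U^T.
Compute U^T U =
  [15, 13]
  [13, 13],
and U^T v = (9, 6).
Solve U^T U · c = U^T v for the coefficients: c = (3/2, -27/26). The projection is proj_W(v) = U c.
Check: (v - proj_W(v)) · u_1 = 0  (should be 0).
Check: (v - proj_W(v)) · u_2 = 0  (should be 0).
Result: proj_W(v) = (12/13, 15/26, -63/26, 6/13).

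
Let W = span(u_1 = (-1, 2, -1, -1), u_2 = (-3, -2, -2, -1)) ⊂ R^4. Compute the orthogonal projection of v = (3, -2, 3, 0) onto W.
proj_W(v) = (329/122, -101/61, 136/61, 215/122)

Set up U = [u_1 | ... | u_2] ∈ R^(4×2). The projector onto W = col(U) is P = U (U^T U)^(-1) U^T.
Compute U^T U =
  [7, 2]
  [2, 18],
and U^T v = (-10, -11).
Solve U^T U · c = U^T v for the coefficients: c = (-79/61, -57/122). The projection is proj_W(v) = U c.
Check: (v - proj_W(v)) · u_1 = 0  (should be 0).
Check: (v - proj_W(v)) · u_2 = 0  (should be 0).
Result: proj_W(v) = (329/122, -101/61, 136/61, 215/122).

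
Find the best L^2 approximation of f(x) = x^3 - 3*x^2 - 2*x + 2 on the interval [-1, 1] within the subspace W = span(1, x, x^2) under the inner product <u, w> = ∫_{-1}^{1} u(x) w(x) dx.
g(x) = -3*x^2 - 7*x/5 + 2

The best approximation g ∈ W is the orthogonal projection of f onto W. Writing g = a_0 + a_1 x + a_2 x^2, the coefficients solve the normal equations G · a = b where
  G_{ij} = <φ_i, φ_j> and b_i = <f, φ_i>, with φ_0 = 1, φ_1 = x, φ_2 = x^2.
G =
  [2, 0, 2/3]
  [0, 2/3, 0]
  [2/3, 0, 2/5],
b = (2, -14/15, 2/15).
Solving gives a_0 = 2, a_1 = -7/5, a_2 = -3, so
  g(x) = -3*x^2 - 7*x/5 + 2.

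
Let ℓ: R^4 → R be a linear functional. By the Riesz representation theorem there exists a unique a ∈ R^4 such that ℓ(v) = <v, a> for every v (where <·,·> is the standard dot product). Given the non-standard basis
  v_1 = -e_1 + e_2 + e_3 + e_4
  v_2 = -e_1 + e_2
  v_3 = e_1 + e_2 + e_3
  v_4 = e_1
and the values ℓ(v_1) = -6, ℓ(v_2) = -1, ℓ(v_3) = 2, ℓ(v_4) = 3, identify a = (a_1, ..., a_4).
a = (3, 2, -3, -2)

Write a = (a_1, ..., a_4) in the standard basis. For each basis vector v_i, ℓ(v_i) = <v_i, a> is a linear equation in the a_j's. Collect the n equations into a matrix system V a = ℓ, where row i of V is v_i (expressed in the standard basis). Since V is invertible (lower-triangular with 1s on the diagonal, up to permutation), solve by back-substitution:
  V =
[[-1, 1, 1, 1],
 [-1, 1, 0, 0],
 [1, 1, 1, 0],
 [1, 0, 0, 0]]
  V a = (-6, -1, 2, 3)
Solving gives a = (3, 2, -3, -2).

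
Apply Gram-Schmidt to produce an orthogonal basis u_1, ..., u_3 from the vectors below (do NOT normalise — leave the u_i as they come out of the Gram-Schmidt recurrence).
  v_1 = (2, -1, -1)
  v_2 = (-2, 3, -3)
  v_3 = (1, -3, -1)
Orthogonal basis:
  u_1 = (2, -1, -1)
  u_2 = (-2/3, 7/3, -11/3)
  u_3 = (-33/29, -44/29, -22/29)

Apply the Gram-Schmidt recurrence
  u_1 = v_1
  u_i = v_i − Σ_{j<i} ((v_i · u_j) / (u_j · u_j)) · u_j.

Step by step this gives:
  u_1 = (2, -1, -1)
  u_2 = (-2/3, 7/3, -11/3)
  u_3 = (-33/29, -44/29, -22/29)

Orthogonality check:
  u_2 · u_1 = 0 (should be 0)
  u_3 · u_1 = 0 (should be 0)
  u_3 · u_2 = 0 (should be 0)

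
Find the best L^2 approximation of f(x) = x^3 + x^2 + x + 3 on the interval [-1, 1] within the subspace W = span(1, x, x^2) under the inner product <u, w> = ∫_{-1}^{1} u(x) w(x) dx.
g(x) = x^2 + 8*x/5 + 3

The best approximation g ∈ W is the orthogonal projection of f onto W. Writing g = a_0 + a_1 x + a_2 x^2, the coefficients solve the normal equations G · a = b where
  G_{ij} = <φ_i, φ_j> and b_i = <f, φ_i>, with φ_0 = 1, φ_1 = x, φ_2 = x^2.
G =
  [2, 0, 2/3]
  [0, 2/3, 0]
  [2/3, 0, 2/5],
b = (20/3, 16/15, 12/5).
Solving gives a_0 = 3, a_1 = 8/5, a_2 = 1, so
  g(x) = x^2 + 8*x/5 + 3.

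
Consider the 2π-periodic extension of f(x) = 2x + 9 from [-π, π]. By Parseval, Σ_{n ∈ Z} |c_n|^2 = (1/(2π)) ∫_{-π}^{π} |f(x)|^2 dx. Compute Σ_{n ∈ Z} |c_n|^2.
Σ |c_n|^2 = 4π^2/3 + 81

Expand and integrate term by term over [-π, π]:
  ∫ (2x)^2 dx = 4·(2π^3/3); ∫ 2·2·(9)·x dx = 0 (odd integrand); ∫ 9^2 dx = 81·2π.
So (1/(2π)) ∫_{-π}^{π} (2x + 9)^2 dx = 4π^2/3 + 81 = 4π^2/3 + 81.
Parseval ⇒ Σ |c_n|^2 = 4π^2/3 + 81.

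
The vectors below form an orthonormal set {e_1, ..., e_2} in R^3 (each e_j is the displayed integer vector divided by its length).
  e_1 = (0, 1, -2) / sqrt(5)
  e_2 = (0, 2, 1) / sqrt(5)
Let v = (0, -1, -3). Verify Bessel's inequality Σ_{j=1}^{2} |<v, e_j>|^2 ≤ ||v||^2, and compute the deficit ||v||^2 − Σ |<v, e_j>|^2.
Σ |<v, e_j>|^2 = 10; ||v||^2 = 10; deficit = 0

Write each e_j = u_j / sqrt(<u_j, u_j>) where u_j is the displayed integer vector. Then <v, e_j> = <v, u_j> / sqrt(<u_j, u_j>), so |<v, e_j>|^2 = <v, u_j>^2 / <u_j, u_j>.
Coefficients: <v, e_1> = 5/sqrt(5), <v, e_2> = -5/sqrt(5).
Square and sum: Σ |<v, e_j>|^2 = 10.
Compute ||v||^2 = v·v = 10.
Deficit = 10 − 10 = 0 ≥ 0, confirming Bessel's inequality. (The deficit equals ||v − Σ <v,e_j> e_j||^2, the squared distance from v to span{e_j}.)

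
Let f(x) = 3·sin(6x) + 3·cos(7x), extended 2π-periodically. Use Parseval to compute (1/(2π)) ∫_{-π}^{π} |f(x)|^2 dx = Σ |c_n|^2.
Σ |c_n|^2 = 9

Expand |f|^2 and use orthogonality of {sin(nx), cos(mx)} on [-π, π]:
  ∫_{-π}^{π} sin(nx)^2 dx = π, ∫ cos(mx)^2 dx = π, and cross terms integrate to 0.
So ∫_{-π}^{π} f(x)^2 dx = 3^2 · π + 3^2 · π = (9 + 9)π.
Divide by 2π: (9 + 9)/2 = 9.
By Parseval, this equals Σ |c_n|^2.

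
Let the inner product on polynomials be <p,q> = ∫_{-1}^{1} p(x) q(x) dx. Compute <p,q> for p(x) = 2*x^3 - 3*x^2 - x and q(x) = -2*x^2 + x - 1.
<p,q> = 68/15

Expand the product: p(x)·q(x) = -4*x^5 + 8*x^4 - 3*x^3 + 2*x^2 + x.
∫_{-1}^{1} of each monomial x^k gives [2/(k+1) if k even, 0 if k odd]. Integrating term-by-term (or equivalently evaluating the antiderivative F(x) = -2*x^6/3 + 8*x^5/5 - 3*x^4/4 + 2*x^3/3 + x^2/2 at the endpoints):
  F(1) − F(−1) = 27/20 − (-191/60) = 68/15.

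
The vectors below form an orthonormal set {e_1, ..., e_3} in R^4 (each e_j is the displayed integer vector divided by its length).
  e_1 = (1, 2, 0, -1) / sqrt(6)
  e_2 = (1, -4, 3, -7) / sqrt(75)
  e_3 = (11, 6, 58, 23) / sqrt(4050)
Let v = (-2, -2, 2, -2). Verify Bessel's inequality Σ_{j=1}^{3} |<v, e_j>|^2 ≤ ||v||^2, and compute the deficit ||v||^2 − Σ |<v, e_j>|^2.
Σ |<v, e_j>|^2 = 12; ||v||^2 = 16; deficit = 4

Write each e_j = u_j / sqrt(<u_j, u_j>) where u_j is the displayed integer vector. Then <v, e_j> = <v, u_j> / sqrt(<u_j, u_j>), so |<v, e_j>|^2 = <v, u_j>^2 / <u_j, u_j>.
Coefficients: <v, e_1> = -4/sqrt(6), <v, e_2> = 26/sqrt(75), <v, e_3> = 36/sqrt(4050).
Square and sum: Σ |<v, e_j>|^2 = 12.
Compute ||v||^2 = v·v = 16.
Deficit = 16 − 12 = 4 ≥ 0, confirming Bessel's inequality. (The deficit equals ||v − Σ <v,e_j> e_j||^2, the squared distance from v to span{e_j}.)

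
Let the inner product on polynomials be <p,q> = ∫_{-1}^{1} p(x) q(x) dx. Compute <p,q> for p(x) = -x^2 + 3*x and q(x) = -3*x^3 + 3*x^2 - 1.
<p,q> = -62/15

Expand the product: p(x)·q(x) = 3*x^5 - 12*x^4 + 9*x^3 + x^2 - 3*x.
∫_{-1}^{1} of each monomial x^k gives [2/(k+1) if k even, 0 if k odd]. Integrating term-by-term (or equivalently evaluating the antiderivative F(x) = x^6/2 - 12*x^5/5 + 9*x^4/4 + x^3/3 - 3*x^2/2 at the endpoints):
  F(1) − F(−1) = -49/60 − (199/60) = -62/15.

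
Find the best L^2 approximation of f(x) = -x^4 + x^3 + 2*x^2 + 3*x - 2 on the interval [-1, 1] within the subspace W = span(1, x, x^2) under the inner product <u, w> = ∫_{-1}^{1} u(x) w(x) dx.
g(x) = 8*x^2/7 + 18*x/5 - 67/35

The best approximation g ∈ W is the orthogonal projection of f onto W. Writing g = a_0 + a_1 x + a_2 x^2, the coefficients solve the normal equations G · a = b where
  G_{ij} = <φ_i, φ_j> and b_i = <f, φ_i>, with φ_0 = 1, φ_1 = x, φ_2 = x^2.
G =
  [2, 0, 2/3]
  [0, 2/3, 0]
  [2/3, 0, 2/5],
b = (-46/15, 12/5, -86/105).
Solving gives a_0 = -67/35, a_1 = 18/5, a_2 = 8/7, so
  g(x) = 8*x^2/7 + 18*x/5 - 67/35.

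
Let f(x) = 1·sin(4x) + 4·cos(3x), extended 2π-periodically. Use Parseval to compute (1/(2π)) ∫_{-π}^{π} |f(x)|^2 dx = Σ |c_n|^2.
Σ |c_n|^2 = 17/2

Expand |f|^2 and use orthogonality of {sin(nx), cos(mx)} on [-π, π]:
  ∫_{-π}^{π} sin(nx)^2 dx = π, ∫ cos(mx)^2 dx = π, and cross terms integrate to 0.
So ∫_{-π}^{π} f(x)^2 dx = 1^2 · π + 4^2 · π = (1 + 16)π.
Divide by 2π: (1 + 16)/2 = 17/2.
By Parseval, this equals Σ |c_n|^2.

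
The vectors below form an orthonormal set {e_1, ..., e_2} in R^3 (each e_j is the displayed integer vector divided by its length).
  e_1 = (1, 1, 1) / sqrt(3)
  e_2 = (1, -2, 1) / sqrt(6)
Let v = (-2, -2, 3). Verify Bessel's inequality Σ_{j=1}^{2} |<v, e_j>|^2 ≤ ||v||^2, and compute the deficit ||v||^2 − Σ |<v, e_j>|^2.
Σ |<v, e_j>|^2 = 9/2; ||v||^2 = 17; deficit = 25/2

Write each e_j = u_j / sqrt(<u_j, u_j>) where u_j is the displayed integer vector. Then <v, e_j> = <v, u_j> / sqrt(<u_j, u_j>), so |<v, e_j>|^2 = <v, u_j>^2 / <u_j, u_j>.
Coefficients: <v, e_1> = -1/sqrt(3), <v, e_2> = 5/sqrt(6).
Square and sum: Σ |<v, e_j>|^2 = 9/2.
Compute ||v||^2 = v·v = 17.
Deficit = 17 − 9/2 = 25/2 ≥ 0, confirming Bessel's inequality. (The deficit equals ||v − Σ <v,e_j> e_j||^2, the squared distance from v to span{e_j}.)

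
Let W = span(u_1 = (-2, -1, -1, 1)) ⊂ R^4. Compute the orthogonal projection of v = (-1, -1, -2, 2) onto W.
proj_W(v) = (-2, -1, -1, 1)

Set up U = [u_1 | ... | u_1] ∈ R^(4×1). The projector onto W = col(U) is P = U (U^T U)^(-1) U^T.
Compute U^T U =
  [7],
and U^T v = (7).
Solve U^T U · c = U^T v for the coefficients: c = (1). The projection is proj_W(v) = U c.
Check: (v - proj_W(v)) · u_1 = 0  (should be 0).
Result: proj_W(v) = (-2, -1, -1, 1).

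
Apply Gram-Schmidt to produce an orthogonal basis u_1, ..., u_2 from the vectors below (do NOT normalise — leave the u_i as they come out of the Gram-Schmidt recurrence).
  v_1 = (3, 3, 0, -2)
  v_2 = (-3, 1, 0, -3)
Orthogonal basis:
  u_1 = (3, 3, 0, -2)
  u_2 = (-3, 1, 0, -3)

Apply the Gram-Schmidt recurrence
  u_1 = v_1
  u_i = v_i − Σ_{j<i} ((v_i · u_j) / (u_j · u_j)) · u_j.

Step by step this gives:
  u_1 = (3, 3, 0, -2)
  u_2 = (-3, 1, 0, -3)

Orthogonality check:
  u_2 · u_1 = 0 (should be 0)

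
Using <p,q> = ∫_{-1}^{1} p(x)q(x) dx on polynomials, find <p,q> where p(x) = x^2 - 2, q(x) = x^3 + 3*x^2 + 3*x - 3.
<p,q> = 36/5

Expand the product: p(x)·q(x) = x^5 + 3*x^4 + x^3 - 9*x^2 - 6*x + 6.
∫_{-1}^{1} of each monomial x^k gives [2/(k+1) if k even, 0 if k odd]. Integrating term-by-term (or equivalently evaluating the antiderivative F(x) = x^6/6 + 3*x^5/5 + x^4/4 - 3*x^3 - 3*x^2 + 6*x at the endpoints):
  F(1) − F(−1) = 61/60 − (-371/60) = 36/5.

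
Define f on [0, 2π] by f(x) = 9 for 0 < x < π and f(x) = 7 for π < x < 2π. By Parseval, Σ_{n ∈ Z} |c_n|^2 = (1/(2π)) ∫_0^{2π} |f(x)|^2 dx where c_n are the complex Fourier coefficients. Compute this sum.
Σ |c_n|^2 = 65

Parseval equates the L^2 energy of f (normalised by 1/(2π)) with the ℓ^2 sum of its Fourier coefficients: (1/(2π)) ∫_0^{2π} |f|^2 = Σ |c_n|^2.
Compute the left side: (1/(2π)) [∫_0^π 9^2 dx + ∫_π^{2π} 7^2 dx] = (1/(2π)) · (81π + 49π) = (81 + 49)/2 = 65.
So Σ_{n ∈ Z} |c_n|^2 = 65.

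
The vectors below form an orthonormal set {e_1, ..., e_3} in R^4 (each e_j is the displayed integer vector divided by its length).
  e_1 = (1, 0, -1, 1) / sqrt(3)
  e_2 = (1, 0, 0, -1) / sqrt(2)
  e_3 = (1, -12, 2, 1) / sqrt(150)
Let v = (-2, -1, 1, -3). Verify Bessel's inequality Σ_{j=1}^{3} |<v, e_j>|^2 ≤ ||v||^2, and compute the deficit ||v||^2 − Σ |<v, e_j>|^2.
Σ |<v, e_j>|^2 = 326/25; ||v||^2 = 15; deficit = 49/25

Write each e_j = u_j / sqrt(<u_j, u_j>) where u_j is the displayed integer vector. Then <v, e_j> = <v, u_j> / sqrt(<u_j, u_j>), so |<v, e_j>|^2 = <v, u_j>^2 / <u_j, u_j>.
Coefficients: <v, e_1> = -6/sqrt(3), <v, e_2> = 1/sqrt(2), <v, e_3> = 9/sqrt(150).
Square and sum: Σ |<v, e_j>|^2 = 326/25.
Compute ||v||^2 = v·v = 15.
Deficit = 15 − 326/25 = 49/25 ≥ 0, confirming Bessel's inequality. (The deficit equals ||v − Σ <v,e_j> e_j||^2, the squared distance from v to span{e_j}.)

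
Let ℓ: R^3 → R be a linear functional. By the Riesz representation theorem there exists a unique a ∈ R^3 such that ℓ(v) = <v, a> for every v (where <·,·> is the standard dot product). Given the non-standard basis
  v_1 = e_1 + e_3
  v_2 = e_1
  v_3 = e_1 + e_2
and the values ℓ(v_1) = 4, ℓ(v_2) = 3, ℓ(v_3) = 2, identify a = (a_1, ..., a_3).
a = (3, -1, 1)

Write a = (a_1, ..., a_3) in the standard basis. For each basis vector v_i, ℓ(v_i) = <v_i, a> is a linear equation in the a_j's. Collect the n equations into a matrix system V a = ℓ, where row i of V is v_i (expressed in the standard basis). Since V is invertible (lower-triangular with 1s on the diagonal, up to permutation), solve by back-substitution:
  V =
[[1, 0, 1],
 [1, 0, 0],
 [1, 1, 0]]
  V a = (4, 3, 2)
Solving gives a = (3, -1, 1).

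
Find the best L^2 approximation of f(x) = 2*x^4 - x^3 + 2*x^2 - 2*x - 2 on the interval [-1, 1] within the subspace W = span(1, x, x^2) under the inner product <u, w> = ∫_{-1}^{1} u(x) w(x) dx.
g(x) = 26*x^2/7 - 13*x/5 - 76/35

The best approximation g ∈ W is the orthogonal projection of f onto W. Writing g = a_0 + a_1 x + a_2 x^2, the coefficients solve the normal equations G · a = b where
  G_{ij} = <φ_i, φ_j> and b_i = <f, φ_i>, with φ_0 = 1, φ_1 = x, φ_2 = x^2.
G =
  [2, 0, 2/3]
  [0, 2/3, 0]
  [2/3, 0, 2/5],
b = (-28/15, -26/15, 4/105).
Solving gives a_0 = -76/35, a_1 = -13/5, a_2 = 26/7, so
  g(x) = 26*x^2/7 - 13*x/5 - 76/35.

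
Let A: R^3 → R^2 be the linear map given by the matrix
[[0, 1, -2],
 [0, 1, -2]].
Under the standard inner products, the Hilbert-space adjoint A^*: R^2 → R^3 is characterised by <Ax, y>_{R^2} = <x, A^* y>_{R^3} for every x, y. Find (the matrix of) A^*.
A^* = A^T =
[[0, 0],
 [1, 1],
 [-2, -2]]

For real matrices with standard dot products, the defining identity <Ax, y> = <x, A^* y> gives (Ax)^T y = x^T (A^*) y, i.e. x^T A^T y = x^T (A^*) y. Since this holds for all x, y, we must have A^* = A^T. Therefore
A^* =
[[0, 0],
 [1, 1],
 [-2, -2]].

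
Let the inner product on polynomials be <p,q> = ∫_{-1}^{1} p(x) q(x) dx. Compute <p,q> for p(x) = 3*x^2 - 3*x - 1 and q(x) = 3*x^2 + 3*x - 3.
<p,q> = -22/5

Expand the product: p(x)·q(x) = 9*x^4 - 21*x^2 + 6*x + 3.
∫_{-1}^{1} of each monomial x^k gives [2/(k+1) if k even, 0 if k odd]. Integrating term-by-term (or equivalently evaluating the antiderivative F(x) = 9*x^5/5 - 7*x^3 + 3*x^2 + 3*x at the endpoints):
  F(1) − F(−1) = 4/5 − (26/5) = -22/5.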